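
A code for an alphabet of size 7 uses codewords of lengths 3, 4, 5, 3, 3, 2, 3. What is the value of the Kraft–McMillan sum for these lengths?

With common denominator 2^5 = 32: Σ 2^(−ℓᵢ) = 4/32 + 2/32 + 1/32 + 4/32 + 4/32 + 8/32 + 4/32 = 27/32 = 0.84375.

0.84375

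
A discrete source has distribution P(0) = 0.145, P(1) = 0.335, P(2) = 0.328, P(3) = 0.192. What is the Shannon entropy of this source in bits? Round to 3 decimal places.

H = −Σ pᵢ log₂ pᵢ.
−0.145·log₂(0.145) = 0.4040
−0.335·log₂(0.335) = 0.5286
−0.328·log₂(0.328) = 0.5275
−0.192·log₂(0.192) = 0.4571
Sum ≈ 1.9171 → 1.917 bits.

1.917 bits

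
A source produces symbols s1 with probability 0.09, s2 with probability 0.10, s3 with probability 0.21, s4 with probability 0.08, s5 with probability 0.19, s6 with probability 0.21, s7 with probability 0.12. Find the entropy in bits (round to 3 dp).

H = −Σ pᵢ log₂ pᵢ.
−0.09·log₂(0.09) = 0.3127
−0.10·log₂(0.10) = 0.3322
−0.21·log₂(0.21) = 0.4728
−0.08·log₂(0.08) = 0.2915
−0.19·log₂(0.19) = 0.4552
−0.21·log₂(0.21) = 0.4728
−0.12·log₂(0.12) = 0.3671
Sum ≈ 2.7043 → 2.704 bits.

2.704 bits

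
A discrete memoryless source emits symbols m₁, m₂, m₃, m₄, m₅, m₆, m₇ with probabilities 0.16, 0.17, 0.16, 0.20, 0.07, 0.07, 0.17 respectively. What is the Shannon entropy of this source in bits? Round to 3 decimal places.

H = −Σ pᵢ log₂ pᵢ.
−0.16·log₂(0.16) = 0.4230
−0.17·log₂(0.17) = 0.4346
−0.16·log₂(0.16) = 0.4230
−0.20·log₂(0.20) = 0.4644
−0.07·log₂(0.07) = 0.2686
−0.07·log₂(0.07) = 0.2686
−0.17·log₂(0.17) = 0.4346
Sum ≈ 2.7167 → 2.717 bits.

2.717 bits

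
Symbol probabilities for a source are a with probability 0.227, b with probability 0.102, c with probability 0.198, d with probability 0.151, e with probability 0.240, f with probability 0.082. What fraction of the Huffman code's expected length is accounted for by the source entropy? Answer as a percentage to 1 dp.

98.7%

Entropy H = −Σ p log₂ p ≈ 2.4860 bits.
Huffman merges: 41/500+51/500→23/125; 151/1000+23/125→67/200; 99/500+227/1000→17/40; 6/25+67/200→23/40; 17/40+23/40→1. L = 2519/1000 ≈ 2.5190.
Efficiency = H/L = 2.4860/2.5190 = 98.7%.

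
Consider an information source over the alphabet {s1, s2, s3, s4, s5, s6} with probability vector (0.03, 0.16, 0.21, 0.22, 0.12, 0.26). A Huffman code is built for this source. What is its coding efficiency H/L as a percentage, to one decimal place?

Entropy H = −Σ p log₂ p ≈ 2.4005 bits.
Huffman merges: 3/100+3/25→3/20; 3/20+4/25→31/100; 21/100+11/50→43/100; 13/50+31/100→57/100; 43/100+57/100→1. L = 123/50 ≈ 2.4600.
Efficiency = H/L = 2.4005/2.4600 = 97.6%.

97.6%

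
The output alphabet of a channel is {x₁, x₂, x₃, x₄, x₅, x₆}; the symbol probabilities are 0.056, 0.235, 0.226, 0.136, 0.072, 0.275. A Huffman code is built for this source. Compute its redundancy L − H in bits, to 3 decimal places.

Entropy H = −Σ p log₂ p ≈ 2.3857 bits.
Huffman merges: 7/125+9/125→16/125; 16/125+17/125→33/125; 113/500+47/200→461/1000; 33/125+11/40→539/1000; 461/1000+539/1000→1. L = 299/125 ≈ 2.3920.
L − H = 2.3920 − 2.3857 = 0.006 bits.

0.006 bits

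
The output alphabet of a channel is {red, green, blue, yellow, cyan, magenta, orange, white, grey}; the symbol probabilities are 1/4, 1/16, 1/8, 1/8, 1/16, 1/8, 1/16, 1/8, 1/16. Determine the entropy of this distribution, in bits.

3 bits

Each probability is a power of 1/2, so log₂(1/p) is an integer.
H = Σ p·log₂(1/p) = 1/4·2 + 1/16·4 + 1/8·3 + 1/8·3 + 1/16·4 + 1/8·3 + 1/16·4 + 1/8·3 + 1/16·4 = 3 bits.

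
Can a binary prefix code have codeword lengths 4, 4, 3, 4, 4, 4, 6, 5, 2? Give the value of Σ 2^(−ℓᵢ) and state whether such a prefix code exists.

With common denominator 2^6 = 64: Σ 2^(−ℓᵢ) = 4/64 + 4/64 + 8/64 + 4/64 + 4/64 + 4/64 + 1/64 + 2/64 + 16/64 = 47/64 = 0.734375.
Kraft's inequality requires Σ ≤ 1; here Σ = 0.734375 ≤ 1, so such a prefix code exists.

0.734375; yes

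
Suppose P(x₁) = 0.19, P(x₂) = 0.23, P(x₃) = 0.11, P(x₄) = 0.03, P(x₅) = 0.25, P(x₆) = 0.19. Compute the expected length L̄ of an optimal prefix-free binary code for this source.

2.47 bits/symbol

Repeatedly combine the two least-probable nodes; the expected code length is the sum of the merged weights.
merge 3/100 + 11/100 → 7/50
merge 7/50 + 19/100 → 33/100
merge 19/100 + 23/100 → 21/50
merge 1/4 + 33/100 → 29/50
merge 21/50 + 29/50 → 1
L = 7/50 + 33/100 + 21/50 + 29/50 + 1 = 247/100 = 2.47 bits/symbol.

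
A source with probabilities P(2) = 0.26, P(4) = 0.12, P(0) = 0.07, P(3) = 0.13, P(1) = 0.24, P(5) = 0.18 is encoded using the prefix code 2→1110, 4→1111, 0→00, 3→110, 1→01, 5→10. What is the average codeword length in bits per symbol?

2.89 bits/symbol

L̄ = Σ pᵢ·ℓᵢ = 0.26·4 + 0.12·4 + 0.07·2 + 0.13·3 + 0.24·2 + 0.18·2 = 2.89 bits/symbol.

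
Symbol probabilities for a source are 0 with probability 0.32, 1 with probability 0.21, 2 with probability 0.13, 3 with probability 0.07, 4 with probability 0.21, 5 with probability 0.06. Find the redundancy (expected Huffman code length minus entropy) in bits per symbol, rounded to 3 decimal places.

Entropy H = −Σ p log₂ p ≈ 2.3664 bits.
Huffman merges: 3/50+7/100→13/100; 13/100+13/100→13/50; 21/100+21/100→21/50; 13/50+8/25→29/50; 21/50+29/50→1. L = 239/100 ≈ 2.3900.
L − H = 2.3900 − 2.3664 = 0.024 bits.

0.024 bits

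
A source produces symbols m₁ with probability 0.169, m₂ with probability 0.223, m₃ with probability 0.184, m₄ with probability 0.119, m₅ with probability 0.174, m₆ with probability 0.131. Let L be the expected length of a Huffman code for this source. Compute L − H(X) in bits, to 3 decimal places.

0.039 bits

Entropy H = −Σ p log₂ p ≈ 2.5542 bits.
Huffman merges: 119/1000+131/1000→1/4; 169/1000+87/500→343/1000; 23/125+223/1000→407/1000; 1/4+343/1000→593/1000; 407/1000+593/1000→1. L = 2593/1000 ≈ 2.5930.
L − H = 2.5930 − 2.5542 = 0.039 bits.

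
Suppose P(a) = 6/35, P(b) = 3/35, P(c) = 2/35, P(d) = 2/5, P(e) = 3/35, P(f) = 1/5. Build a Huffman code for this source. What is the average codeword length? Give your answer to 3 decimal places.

2.343 bits/symbol

Repeatedly combine the two least-probable nodes; the expected code length is the sum of the merged weights.
merge 2/35 + 3/35 → 1/7
merge 3/35 + 1/7 → 8/35
merge 6/35 + 1/5 → 13/35
merge 8/35 + 13/35 → 3/5
merge 2/5 + 3/5 → 1
L = 1/7 + 8/35 + 13/35 + 3/5 + 1 = 82/35 ≈ 2.343 bits/symbol.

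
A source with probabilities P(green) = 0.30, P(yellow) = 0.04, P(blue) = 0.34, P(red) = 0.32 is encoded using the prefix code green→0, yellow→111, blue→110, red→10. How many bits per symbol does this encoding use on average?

L̄ = Σ pᵢ·ℓᵢ = 0.30·1 + 0.04·3 + 0.34·3 + 0.32·2 = 2.08 bits/symbol.

2.08 bits/symbol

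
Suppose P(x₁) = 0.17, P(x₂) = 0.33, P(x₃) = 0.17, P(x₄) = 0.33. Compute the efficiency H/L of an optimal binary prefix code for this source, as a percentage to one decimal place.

96.2%

Entropy H = −Σ p log₂ p ≈ 1.9248 bits.
Huffman merges: 17/100+17/100→17/50; 33/100+33/100→33/50; 17/50+33/50→1. L = 2 ≈ 2.0000.
Efficiency = H/L = 1.9248/2.0000 = 96.2%.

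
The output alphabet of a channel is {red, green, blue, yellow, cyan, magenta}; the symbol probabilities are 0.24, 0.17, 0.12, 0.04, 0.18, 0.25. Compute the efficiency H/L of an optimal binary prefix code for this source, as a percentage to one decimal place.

97.5%

Entropy H = −Σ p log₂ p ≈ 2.4269 bits.
Huffman merges: 1/25+3/25→4/25; 4/25+17/100→33/100; 9/50+6/25→21/50; 1/4+33/100→29/50; 21/50+29/50→1. L = 249/100 ≈ 2.4900.
Efficiency = H/L = 2.4269/2.4900 = 97.5%.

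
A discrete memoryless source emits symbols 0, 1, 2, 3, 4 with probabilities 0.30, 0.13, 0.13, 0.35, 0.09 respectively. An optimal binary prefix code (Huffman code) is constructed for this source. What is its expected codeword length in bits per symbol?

Repeatedly combine the two least-probable nodes; the expected code length is the sum of the merged weights.
merge 9/100 + 13/100 → 11/50
merge 13/100 + 11/50 → 7/20
merge 3/10 + 7/20 → 13/20
merge 7/20 + 13/20 → 1
L = 11/50 + 7/20 + 13/20 + 1 = 111/50 = 2.22 bits/symbol.

2.22 bits/symbol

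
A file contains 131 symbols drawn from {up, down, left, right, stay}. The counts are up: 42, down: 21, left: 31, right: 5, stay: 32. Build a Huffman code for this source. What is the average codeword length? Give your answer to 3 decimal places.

Probabilities are the counts divided by 131.
Repeatedly combine the two least-probable nodes; the expected code length is the sum of the merged weights.
merge 5/131 + 21/131 → 26/131
merge 26/131 + 31/131 → 57/131
merge 32/131 + 42/131 → 74/131
merge 57/131 + 74/131 → 1
L = 26/131 + 57/131 + 74/131 + 1 = 288/131 ≈ 2.198 bits/symbol.

2.198 bits/symbol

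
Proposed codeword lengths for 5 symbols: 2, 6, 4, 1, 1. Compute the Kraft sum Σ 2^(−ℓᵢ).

1.328125

With common denominator 2^6 = 64: Σ 2^(−ℓᵢ) = 16/64 + 1/64 + 4/64 + 32/64 + 32/64 = 85/64 = 1.328125.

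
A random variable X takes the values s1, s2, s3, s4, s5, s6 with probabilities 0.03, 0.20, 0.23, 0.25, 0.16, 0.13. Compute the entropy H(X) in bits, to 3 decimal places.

2.409 bits

H = −Σ pᵢ log₂ pᵢ.
−0.03·log₂(0.03) = 0.1518
−0.20·log₂(0.20) = 0.4644
−0.23·log₂(0.23) = 0.4877
−0.25·log₂(0.25) = 0.5000
−0.16·log₂(0.16) = 0.4230
−0.13·log₂(0.13) = 0.3826
Sum ≈ 2.4095 → 2.409 bits.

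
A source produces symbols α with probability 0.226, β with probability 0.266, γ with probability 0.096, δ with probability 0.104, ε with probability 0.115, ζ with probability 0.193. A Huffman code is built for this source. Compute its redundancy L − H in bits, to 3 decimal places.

Entropy H = −Σ p log₂ p ≈ 2.4741 bits.
Huffman merges: 12/125+13/125→1/5; 23/200+193/1000→77/250; 1/5+113/500→213/500; 133/500+77/250→287/500; 213/500+287/500→1. L = 627/250 ≈ 2.5080.
L − H = 2.5080 − 2.4741 = 0.034 bits.

0.034 bits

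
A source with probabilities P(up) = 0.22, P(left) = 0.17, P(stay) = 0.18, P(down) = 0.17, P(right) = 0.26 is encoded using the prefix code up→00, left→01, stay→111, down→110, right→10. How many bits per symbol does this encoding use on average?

2.35 bits/symbol

L̄ = Σ pᵢ·ℓᵢ = 0.22·2 + 0.17·2 + 0.18·3 + 0.17·3 + 0.26·2 = 2.35 bits/symbol.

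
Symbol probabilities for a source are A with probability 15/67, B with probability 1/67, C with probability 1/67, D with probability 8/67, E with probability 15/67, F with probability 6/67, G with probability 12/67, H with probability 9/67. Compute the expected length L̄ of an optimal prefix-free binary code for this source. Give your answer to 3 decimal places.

2.701 bits/symbol

Repeatedly combine the two least-probable nodes; the expected code length is the sum of the merged weights.
merge 1/67 + 1/67 → 2/67
merge 2/67 + 6/67 → 8/67
merge 8/67 + 8/67 → 16/67
merge 9/67 + 12/67 → 21/67
merge 15/67 + 15/67 → 30/67
merge 16/67 + 21/67 → 37/67
merge 30/67 + 37/67 → 1
L = 2/67 + 8/67 + 16/67 + 21/67 + 30/67 + 37/67 + 1 = 181/67 ≈ 2.701 bits/symbol.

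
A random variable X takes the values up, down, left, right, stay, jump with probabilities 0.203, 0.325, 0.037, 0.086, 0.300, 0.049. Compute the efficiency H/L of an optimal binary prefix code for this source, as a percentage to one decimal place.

97.8%

Entropy H = −Σ p log₂ p ≈ 2.2086 bits.
Huffman merges: 37/1000+49/1000→43/500; 43/500+43/500→43/250; 43/250+203/1000→3/8; 3/10+13/40→5/8; 3/8+5/8→1. L = 1129/500 ≈ 2.2580.
Efficiency = H/L = 2.2086/2.2580 = 97.8%.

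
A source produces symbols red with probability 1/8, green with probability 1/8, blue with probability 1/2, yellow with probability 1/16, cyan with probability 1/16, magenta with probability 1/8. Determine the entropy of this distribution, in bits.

2.125 bits

Each probability is a power of 1/2, so log₂(1/p) is an integer.
H = Σ p·log₂(1/p) = 1/8·3 + 1/8·3 + 1/2·1 + 1/16·4 + 1/16·4 + 1/8·3 = 2.125 bits.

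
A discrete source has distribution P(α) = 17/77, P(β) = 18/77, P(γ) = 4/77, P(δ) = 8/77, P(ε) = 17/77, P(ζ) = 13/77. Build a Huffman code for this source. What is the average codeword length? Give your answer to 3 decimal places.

Repeatedly combine the two least-probable nodes; the expected code length is the sum of the merged weights.
merge 4/77 + 8/77 → 12/77
merge 12/77 + 13/77 → 25/77
merge 17/77 + 17/77 → 34/77
merge 18/77 + 25/77 → 43/77
merge 34/77 + 43/77 → 1
L = 12/77 + 25/77 + 34/77 + 43/77 + 1 = 191/77 ≈ 2.481 bits/symbol.

2.481 bits/symbol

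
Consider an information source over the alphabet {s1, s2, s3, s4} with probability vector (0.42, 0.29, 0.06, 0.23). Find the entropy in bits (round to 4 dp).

H = −Σ pᵢ log₂ pᵢ.
−0.42·log₂(0.42) = 0.5256
−0.29·log₂(0.29) = 0.5179
−0.06·log₂(0.06) = 0.2435
−0.23·log₂(0.23) = 0.4877
Sum ≈ 1.7748 → 1.7748 bits.

1.7748 bits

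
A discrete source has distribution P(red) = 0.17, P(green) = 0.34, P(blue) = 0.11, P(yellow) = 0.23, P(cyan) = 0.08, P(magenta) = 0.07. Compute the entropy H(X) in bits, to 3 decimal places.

2.362 bits

H = −Σ pᵢ log₂ pᵢ.
−0.17·log₂(0.17) = 0.4346
−0.34·log₂(0.34) = 0.5292
−0.11·log₂(0.11) = 0.3503
−0.23·log₂(0.23) = 0.4877
−0.08·log₂(0.08) = 0.2915
−0.07·log₂(0.07) = 0.2686
Sum ≈ 2.3618 → 2.362 bits.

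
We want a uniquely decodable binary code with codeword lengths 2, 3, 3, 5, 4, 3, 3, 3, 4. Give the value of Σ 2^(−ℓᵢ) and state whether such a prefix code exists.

With common denominator 2^5 = 32: Σ 2^(−ℓᵢ) = 8/32 + 4/32 + 4/32 + 1/32 + 2/32 + 4/32 + 4/32 + 4/32 + 2/32 = 33/32 = 1.03125.
Kraft's inequality requires Σ ≤ 1; here Σ = 1.03125 > 1, so no such prefix code exists.

1.03125; no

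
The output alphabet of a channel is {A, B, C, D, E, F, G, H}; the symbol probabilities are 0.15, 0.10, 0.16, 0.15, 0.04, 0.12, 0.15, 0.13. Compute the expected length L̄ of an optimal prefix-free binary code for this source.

Repeatedly combine the two least-probable nodes; the expected code length is the sum of the merged weights.
merge 1/25 + 1/10 → 7/50
merge 3/25 + 13/100 → 1/4
merge 7/50 + 3/20 → 29/100
merge 3/20 + 3/20 → 3/10
merge 4/25 + 1/4 → 41/100
merge 29/100 + 3/10 → 59/100
merge 41/100 + 59/100 → 1
L = 7/50 + 1/4 + 29/100 + 3/10 + 41/100 + 59/100 + 1 = 149/50 = 2.98 bits/symbol.

2.98 bits/symbol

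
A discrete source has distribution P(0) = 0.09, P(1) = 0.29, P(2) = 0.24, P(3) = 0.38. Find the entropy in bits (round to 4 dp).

1.8551 bits

H = −Σ pᵢ log₂ pᵢ.
−0.09·log₂(0.09) = 0.3127
−0.29·log₂(0.29) = 0.5179
−0.24·log₂(0.24) = 0.4941
−0.38·log₂(0.38) = 0.5305
Sum ≈ 1.8551 → 1.8551 bits.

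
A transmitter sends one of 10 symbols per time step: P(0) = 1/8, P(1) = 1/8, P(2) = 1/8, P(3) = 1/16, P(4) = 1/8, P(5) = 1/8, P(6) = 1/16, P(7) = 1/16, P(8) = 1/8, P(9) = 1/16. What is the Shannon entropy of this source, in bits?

Each probability is a power of 1/2, so log₂(1/p) is an integer.
H = Σ p·log₂(1/p) = 1/8·3 + 1/8·3 + 1/8·3 + 1/16·4 + 1/8·3 + 1/8·3 + 1/16·4 + 1/16·4 + 1/8·3 + 1/16·4 = 3.25 bits.

3.25 bits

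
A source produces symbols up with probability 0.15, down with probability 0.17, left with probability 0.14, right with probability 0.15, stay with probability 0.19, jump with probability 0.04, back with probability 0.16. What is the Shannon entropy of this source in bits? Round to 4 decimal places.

H = −Σ pᵢ log₂ pᵢ.
−0.15·log₂(0.15) = 0.4105
−0.17·log₂(0.17) = 0.4346
−0.14·log₂(0.14) = 0.3971
−0.15·log₂(0.15) = 0.4105
−0.19·log₂(0.19) = 0.4552
−0.04·log₂(0.04) = 0.1858
−0.16·log₂(0.16) = 0.4230
Sum ≈ 2.7168 → 2.7168 bits.

2.7168 bits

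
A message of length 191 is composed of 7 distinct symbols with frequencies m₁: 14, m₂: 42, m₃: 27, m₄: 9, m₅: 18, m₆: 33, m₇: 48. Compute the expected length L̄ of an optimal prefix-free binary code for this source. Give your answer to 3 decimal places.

Probabilities are the counts divided by 191.
Repeatedly combine the two least-probable nodes; the expected code length is the sum of the merged weights.
merge 9/191 + 14/191 → 23/191
merge 18/191 + 23/191 → 41/191
merge 27/191 + 33/191 → 60/191
merge 41/191 + 42/191 → 83/191
merge 48/191 + 60/191 → 108/191
merge 83/191 + 108/191 → 1
L = 23/191 + 41/191 + 60/191 + 83/191 + 108/191 + 1 = 506/191 ≈ 2.649 bits/symbol.

2.649 bits/symbol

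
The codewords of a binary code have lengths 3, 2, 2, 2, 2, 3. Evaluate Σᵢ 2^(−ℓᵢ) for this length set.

1.25

With common denominator 2^3 = 8: Σ 2^(−ℓᵢ) = 1/8 + 2/8 + 2/8 + 2/8 + 2/8 + 1/8 = 10/8 = 1.25.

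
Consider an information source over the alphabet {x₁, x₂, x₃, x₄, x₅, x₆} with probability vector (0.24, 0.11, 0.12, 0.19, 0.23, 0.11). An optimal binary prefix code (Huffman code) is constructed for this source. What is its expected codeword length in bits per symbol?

2.53 bits/symbol

Repeatedly combine the two least-probable nodes; the expected code length is the sum of the merged weights.
merge 11/100 + 11/100 → 11/50
merge 3/25 + 19/100 → 31/100
merge 11/50 + 23/100 → 9/20
merge 6/25 + 31/100 → 11/20
merge 9/20 + 11/20 → 1
L = 11/50 + 31/100 + 9/20 + 11/20 + 1 = 253/100 = 2.53 bits/symbol.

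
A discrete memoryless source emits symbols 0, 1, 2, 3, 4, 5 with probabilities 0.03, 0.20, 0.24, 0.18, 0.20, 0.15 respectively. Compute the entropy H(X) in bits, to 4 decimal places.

2.4305 bits

H = −Σ pᵢ log₂ pᵢ.
−0.03·log₂(0.03) = 0.1518
−0.20·log₂(0.20) = 0.4644
−0.24·log₂(0.24) = 0.4941
−0.18·log₂(0.18) = 0.4453
−0.20·log₂(0.20) = 0.4644
−0.15·log₂(0.15) = 0.4105
Sum ≈ 2.4305 → 2.4305 bits.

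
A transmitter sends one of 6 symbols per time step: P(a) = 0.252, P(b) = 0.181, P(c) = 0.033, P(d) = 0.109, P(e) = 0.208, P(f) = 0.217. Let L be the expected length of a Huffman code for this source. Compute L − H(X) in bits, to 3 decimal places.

Entropy H = −Σ p log₂ p ≈ 2.4079 bits.
Huffman merges: 33/1000+109/1000→71/500; 71/500+181/1000→323/1000; 26/125+217/1000→17/40; 63/250+323/1000→23/40; 17/40+23/40→1. L = 493/200 ≈ 2.4650.
L − H = 2.4650 − 2.4079 = 0.057 bits.

0.057 bits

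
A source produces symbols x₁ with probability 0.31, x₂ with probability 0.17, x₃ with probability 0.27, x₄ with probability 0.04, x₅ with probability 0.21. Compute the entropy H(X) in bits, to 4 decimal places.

2.1270 bits

H = −Σ pᵢ log₂ pᵢ.
−0.31·log₂(0.31) = 0.5238
−0.17·log₂(0.17) = 0.4346
−0.27·log₂(0.27) = 0.5100
−0.04·log₂(0.04) = 0.1858
−0.21·log₂(0.21) = 0.4728
Sum ≈ 2.1270 → 2.1270 bits.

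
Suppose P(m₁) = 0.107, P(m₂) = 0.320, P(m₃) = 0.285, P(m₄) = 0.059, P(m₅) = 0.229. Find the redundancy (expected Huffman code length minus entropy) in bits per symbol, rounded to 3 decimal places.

0.051 bits

Entropy H = −Σ p log₂ p ≈ 2.1151 bits.
Huffman merges: 59/1000+107/1000→83/500; 83/500+229/1000→79/200; 57/200+8/25→121/200; 79/200+121/200→1. L = 1083/500 ≈ 2.1660.
L − H = 2.1660 − 2.1151 = 0.051 bits.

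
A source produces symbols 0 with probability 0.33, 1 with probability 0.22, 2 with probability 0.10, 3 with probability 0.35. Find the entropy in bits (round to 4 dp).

1.8707 bits

H = −Σ pᵢ log₂ pᵢ.
−0.33·log₂(0.33) = 0.5278
−0.22·log₂(0.22) = 0.4806
−0.10·log₂(0.10) = 0.3322
−0.35·log₂(0.35) = 0.5301
Sum ≈ 1.8707 → 1.8707 bits.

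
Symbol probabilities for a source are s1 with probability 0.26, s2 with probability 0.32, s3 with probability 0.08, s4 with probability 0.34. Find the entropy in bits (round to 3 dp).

1.852 bits

H = −Σ pᵢ log₂ pᵢ.
−0.26·log₂(0.26) = 0.5053
−0.32·log₂(0.32) = 0.5260
−0.08·log₂(0.08) = 0.2915
−0.34·log₂(0.34) = 0.5292
Sum ≈ 1.8520 → 1.852 bits.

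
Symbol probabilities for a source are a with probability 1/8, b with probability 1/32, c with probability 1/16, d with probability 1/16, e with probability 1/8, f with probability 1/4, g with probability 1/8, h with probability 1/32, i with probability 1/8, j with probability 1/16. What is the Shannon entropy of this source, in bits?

Each probability is a power of 1/2, so log₂(1/p) is an integer.
H = Σ p·log₂(1/p) = 1/8·3 + 1/32·5 + 1/16·4 + 1/16·4 + 1/8·3 + 1/4·2 + 1/8·3 + 1/32·5 + 1/8·3 + 1/16·4 = 3.0625 bits.

3.0625 bits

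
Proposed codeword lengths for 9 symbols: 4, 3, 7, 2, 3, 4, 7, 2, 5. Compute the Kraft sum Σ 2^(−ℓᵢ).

0.921875

With common denominator 2^7 = 128: Σ 2^(−ℓᵢ) = 8/128 + 16/128 + 1/128 + 32/128 + 16/128 + 8/128 + 1/128 + 32/128 + 4/128 = 118/128 = 0.921875.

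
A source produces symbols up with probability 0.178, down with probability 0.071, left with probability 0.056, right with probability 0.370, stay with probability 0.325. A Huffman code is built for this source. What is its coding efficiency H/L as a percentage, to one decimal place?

Entropy H = −Σ p log₂ p ≈ 2.0048 bits.
Huffman merges: 7/125+71/1000→127/1000; 127/1000+89/500→61/200; 61/200+13/40→63/100; 37/100+63/100→1. L = 1031/500 ≈ 2.0620.
Efficiency = H/L = 2.0048/2.0620 = 97.2%.

97.2%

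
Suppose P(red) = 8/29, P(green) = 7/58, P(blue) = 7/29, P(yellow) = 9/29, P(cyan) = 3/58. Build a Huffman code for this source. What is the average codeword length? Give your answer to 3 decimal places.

Repeatedly combine the two least-probable nodes; the expected code length is the sum of the merged weights.
merge 3/58 + 7/58 → 5/29
merge 5/29 + 7/29 → 12/29
merge 8/29 + 9/29 → 17/29
merge 12/29 + 17/29 → 1
L = 5/29 + 12/29 + 17/29 + 1 = 63/29 ≈ 2.172 bits/symbol.

2.172 bits/symbol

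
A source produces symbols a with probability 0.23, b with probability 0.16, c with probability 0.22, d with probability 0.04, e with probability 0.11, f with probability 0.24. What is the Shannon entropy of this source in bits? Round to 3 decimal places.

H = −Σ pᵢ log₂ pᵢ.
−0.23·log₂(0.23) = 0.4877
−0.16·log₂(0.16) = 0.4230
−0.22·log₂(0.22) = 0.4806
−0.04·log₂(0.04) = 0.1858
−0.11·log₂(0.11) = 0.3503
−0.24·log₂(0.24) = 0.4941
Sum ≈ 2.4214 → 2.421 bits.

2.421 bits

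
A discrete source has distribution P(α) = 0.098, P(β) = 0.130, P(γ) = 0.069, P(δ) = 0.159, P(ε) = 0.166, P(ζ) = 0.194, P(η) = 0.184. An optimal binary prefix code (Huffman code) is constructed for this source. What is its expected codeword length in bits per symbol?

2.789 bits/symbol

Repeatedly combine the two least-probable nodes; the expected code length is the sum of the merged weights.
merge 69/1000 + 49/500 → 167/1000
merge 13/100 + 159/1000 → 289/1000
merge 83/500 + 167/1000 → 333/1000
merge 23/125 + 97/500 → 189/500
merge 289/1000 + 333/1000 → 311/500
merge 189/500 + 311/500 → 1
L = 167/1000 + 289/1000 + 333/1000 + 189/500 + 311/500 + 1 = 2789/1000 = 2.789 bits/symbol.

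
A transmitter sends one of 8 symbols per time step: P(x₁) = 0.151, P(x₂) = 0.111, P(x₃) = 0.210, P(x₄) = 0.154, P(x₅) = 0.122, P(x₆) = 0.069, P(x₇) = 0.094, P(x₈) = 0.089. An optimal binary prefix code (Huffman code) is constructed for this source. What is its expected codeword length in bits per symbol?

2.948 bits/symbol

Repeatedly combine the two least-probable nodes; the expected code length is the sum of the merged weights.
merge 69/1000 + 89/1000 → 79/500
merge 47/500 + 111/1000 → 41/200
merge 61/500 + 151/1000 → 273/1000
merge 77/500 + 79/500 → 39/125
merge 41/200 + 21/100 → 83/200
merge 273/1000 + 39/125 → 117/200
merge 83/200 + 117/200 → 1
L = 79/500 + 41/200 + 273/1000 + 39/125 + 83/200 + 117/200 + 1 = 737/250 = 2.948 bits/symbol.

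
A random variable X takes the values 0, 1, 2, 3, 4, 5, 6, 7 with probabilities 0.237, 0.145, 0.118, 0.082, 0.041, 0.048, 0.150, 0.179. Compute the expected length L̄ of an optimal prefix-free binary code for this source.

Repeatedly combine the two least-probable nodes; the expected code length is the sum of the merged weights.
merge 41/1000 + 6/125 → 89/1000
merge 41/500 + 89/1000 → 171/1000
merge 59/500 + 29/200 → 263/1000
merge 3/20 + 171/1000 → 321/1000
merge 179/1000 + 237/1000 → 52/125
merge 263/1000 + 321/1000 → 73/125
merge 52/125 + 73/125 → 1
L = 89/1000 + 171/1000 + 263/1000 + 321/1000 + 52/125 + 73/125 + 1 = 711/250 = 2.844 bits/symbol.

2.844 bits/symbol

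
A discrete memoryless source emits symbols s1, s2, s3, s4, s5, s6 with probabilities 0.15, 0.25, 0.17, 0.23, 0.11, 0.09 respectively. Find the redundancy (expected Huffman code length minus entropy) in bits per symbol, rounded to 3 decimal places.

Entropy H = −Σ p log₂ p ≈ 2.4957 bits.
Huffman merges: 9/100+11/100→1/5; 3/20+17/100→8/25; 1/5+23/100→43/100; 1/4+8/25→57/100; 43/100+57/100→1. L = 63/25 ≈ 2.5200.
L − H = 2.5200 − 2.4957 = 0.024 bits.

0.024 bits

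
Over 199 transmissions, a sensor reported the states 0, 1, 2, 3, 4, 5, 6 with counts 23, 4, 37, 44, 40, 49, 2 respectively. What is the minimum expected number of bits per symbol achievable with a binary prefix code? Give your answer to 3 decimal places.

Probabilities are the counts divided by 199.
Repeatedly combine the two least-probable nodes; the expected code length is the sum of the merged weights.
merge 2/199 + 4/199 → 6/199
merge 6/199 + 23/199 → 29/199
merge 29/199 + 37/199 → 66/199
merge 40/199 + 44/199 → 84/199
merge 49/199 + 66/199 → 115/199
merge 84/199 + 115/199 → 1
L = 6/199 + 29/199 + 66/199 + 84/199 + 115/199 + 1 = 499/199 ≈ 2.508 bits/symbol.

2.508 bits/symbol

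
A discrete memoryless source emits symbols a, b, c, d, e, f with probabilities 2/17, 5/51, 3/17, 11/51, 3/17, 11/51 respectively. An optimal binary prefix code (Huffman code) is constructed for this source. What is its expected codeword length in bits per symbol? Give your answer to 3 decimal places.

2.569 bits/symbol

Repeatedly combine the two least-probable nodes; the expected code length is the sum of the merged weights.
merge 5/51 + 2/17 → 11/51
merge 3/17 + 3/17 → 6/17
merge 11/51 + 11/51 → 22/51
merge 11/51 + 6/17 → 29/51
merge 22/51 + 29/51 → 1
L = 11/51 + 6/17 + 22/51 + 29/51 + 1 = 131/51 ≈ 2.569 bits/symbol.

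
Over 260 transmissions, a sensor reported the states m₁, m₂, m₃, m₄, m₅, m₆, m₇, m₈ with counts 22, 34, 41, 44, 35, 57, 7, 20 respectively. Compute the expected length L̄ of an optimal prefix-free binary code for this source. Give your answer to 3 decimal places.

2.885 bits/symbol

Probabilities are the counts divided by 260.
Repeatedly combine the two least-probable nodes; the expected code length is the sum of the merged weights.
merge 7/260 + 1/13 → 27/260
merge 11/130 + 27/260 → 49/260
merge 17/130 + 7/52 → 69/260
merge 41/260 + 11/65 → 17/52
merge 49/260 + 57/260 → 53/130
merge 69/260 + 17/52 → 77/130
merge 53/130 + 77/130 → 1
L = 27/260 + 49/260 + 69/260 + 17/52 + 53/130 + 77/130 + 1 = 75/26 ≈ 2.885 bits/symbol.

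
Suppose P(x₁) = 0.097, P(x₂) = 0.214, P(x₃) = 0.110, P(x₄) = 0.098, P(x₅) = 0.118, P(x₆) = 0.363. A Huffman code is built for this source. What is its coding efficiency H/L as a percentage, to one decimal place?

Entropy H = −Σ p log₂ p ≈ 2.3757 bits.
Huffman merges: 97/1000+49/500→39/200; 11/100+59/500→57/250; 39/200+107/500→409/1000; 57/250+363/1000→591/1000; 409/1000+591/1000→1. L = 2423/1000 ≈ 2.4230.
Efficiency = H/L = 2.3757/2.4230 = 98.0%.

98.0%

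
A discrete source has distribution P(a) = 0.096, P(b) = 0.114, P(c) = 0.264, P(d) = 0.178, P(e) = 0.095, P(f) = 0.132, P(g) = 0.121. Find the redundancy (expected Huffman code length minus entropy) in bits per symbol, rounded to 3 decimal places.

Entropy H = −Σ p log₂ p ≈ 2.7091 bits.
Huffman merges: 19/200+12/125→191/1000; 57/500+121/1000→47/200; 33/250+89/500→31/100; 191/1000+47/200→213/500; 33/125+31/100→287/500; 213/500+287/500→1. L = 342/125 ≈ 2.7360.
L − H = 2.7360 − 2.7091 = 0.027 bits.

0.027 bits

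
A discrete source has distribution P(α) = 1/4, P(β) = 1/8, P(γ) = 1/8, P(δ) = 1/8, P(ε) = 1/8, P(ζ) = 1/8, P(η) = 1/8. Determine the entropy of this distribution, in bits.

2.75 bits

Each probability is a power of 1/2, so log₂(1/p) is an integer.
H = Σ p·log₂(1/p) = 1/4·2 + 1/8·3 + 1/8·3 + 1/8·3 + 1/8·3 + 1/8·3 + 1/8·3 = 2.75 bits.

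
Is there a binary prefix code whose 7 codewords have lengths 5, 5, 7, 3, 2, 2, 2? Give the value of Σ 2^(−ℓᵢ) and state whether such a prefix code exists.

With common denominator 2^7 = 128: Σ 2^(−ℓᵢ) = 4/128 + 4/128 + 1/128 + 16/128 + 32/128 + 32/128 + 32/128 = 121/128 = 0.9453125.
Kraft's inequality requires Σ ≤ 1; here Σ = 0.9453125 ≤ 1, so such a prefix code exists.

0.9453125; yes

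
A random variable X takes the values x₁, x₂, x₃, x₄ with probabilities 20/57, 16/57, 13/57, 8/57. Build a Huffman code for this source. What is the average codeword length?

2 bits/symbol

Repeatedly combine the two least-probable nodes; the expected code length is the sum of the merged weights.
merge 8/57 + 13/57 → 7/19
merge 16/57 + 20/57 → 12/19
merge 7/19 + 12/19 → 1
L = 7/19 + 12/19 + 1 = 2 bits/symbol.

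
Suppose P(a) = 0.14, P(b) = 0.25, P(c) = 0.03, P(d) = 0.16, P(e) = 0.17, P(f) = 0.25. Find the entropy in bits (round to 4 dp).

2.4065 bits

H = −Σ pᵢ log₂ pᵢ.
−0.14·log₂(0.14) = 0.3971
−0.25·log₂(0.25) = 0.5000
−0.03·log₂(0.03) = 0.1518
−0.16·log₂(0.16) = 0.4230
−0.17·log₂(0.17) = 0.4346
−0.25·log₂(0.25) = 0.5000
Sum ≈ 2.4065 → 2.4065 bits.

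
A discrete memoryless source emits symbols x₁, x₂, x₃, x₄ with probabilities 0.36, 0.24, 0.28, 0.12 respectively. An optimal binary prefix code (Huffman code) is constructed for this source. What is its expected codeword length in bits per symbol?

2 bits/symbol

Repeatedly combine the two least-probable nodes; the expected code length is the sum of the merged weights.
merge 3/25 + 6/25 → 9/25
merge 7/25 + 9/25 → 16/25
merge 9/25 + 16/25 → 1
L = 9/25 + 16/25 + 1 = 2 bits/symbol.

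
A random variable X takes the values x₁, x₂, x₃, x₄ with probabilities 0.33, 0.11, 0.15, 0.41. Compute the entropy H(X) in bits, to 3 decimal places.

H = −Σ pᵢ log₂ pᵢ.
−0.33·log₂(0.33) = 0.5278
−0.11·log₂(0.11) = 0.3503
−0.15·log₂(0.15) = 0.4105
−0.41·log₂(0.41) = 0.5274
Sum ≈ 1.8160 → 1.816 bits.

1.816 bits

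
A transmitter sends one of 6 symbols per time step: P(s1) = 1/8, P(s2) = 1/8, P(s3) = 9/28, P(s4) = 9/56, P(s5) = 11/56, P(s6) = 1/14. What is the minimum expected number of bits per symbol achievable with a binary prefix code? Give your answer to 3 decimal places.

Repeatedly combine the two least-probable nodes; the expected code length is the sum of the merged weights.
merge 1/14 + 1/8 → 11/56
merge 1/8 + 9/56 → 2/7
merge 11/56 + 11/56 → 11/28
merge 2/7 + 9/28 → 17/28
merge 11/28 + 17/28 → 1
L = 11/56 + 2/7 + 11/28 + 17/28 + 1 = 139/56 ≈ 2.482 bits/symbol.

2.482 bits/symbol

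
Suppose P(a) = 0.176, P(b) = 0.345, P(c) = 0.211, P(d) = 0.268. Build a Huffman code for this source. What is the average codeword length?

2 bits/symbol

Repeatedly combine the two least-probable nodes; the expected code length is the sum of the merged weights.
merge 22/125 + 211/1000 → 387/1000
merge 67/250 + 69/200 → 613/1000
merge 387/1000 + 613/1000 → 1
L = 387/1000 + 613/1000 + 1 = 2 bits/symbol.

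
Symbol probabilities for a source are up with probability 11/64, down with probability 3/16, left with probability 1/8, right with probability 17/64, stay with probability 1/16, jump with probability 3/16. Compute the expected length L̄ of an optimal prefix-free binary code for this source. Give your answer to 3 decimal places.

Repeatedly combine the two least-probable nodes; the expected code length is the sum of the merged weights.
merge 1/16 + 1/8 → 3/16
merge 11/64 + 3/16 → 23/64
merge 3/16 + 3/16 → 3/8
merge 17/64 + 23/64 → 5/8
merge 3/8 + 5/8 → 1
L = 3/16 + 23/64 + 3/8 + 5/8 + 1 = 163/64 ≈ 2.547 bits/symbol.

2.547 bits/symbol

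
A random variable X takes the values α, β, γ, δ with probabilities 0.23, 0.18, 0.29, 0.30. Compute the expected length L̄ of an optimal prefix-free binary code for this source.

Repeatedly combine the two least-probable nodes; the expected code length is the sum of the merged weights.
merge 9/50 + 23/100 → 41/100
merge 29/100 + 3/10 → 59/100
merge 41/100 + 59/100 → 1
L = 41/100 + 59/100 + 1 = 2 bits/symbol.

2 bits/symbol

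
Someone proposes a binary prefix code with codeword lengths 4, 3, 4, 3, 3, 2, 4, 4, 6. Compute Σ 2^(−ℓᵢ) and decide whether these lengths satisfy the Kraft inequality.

With common denominator 2^6 = 64: Σ 2^(−ℓᵢ) = 4/64 + 8/64 + 4/64 + 8/64 + 8/64 + 16/64 + 4/64 + 4/64 + 1/64 = 57/64 = 0.890625.
Kraft's inequality requires Σ ≤ 1; here Σ = 0.890625 ≤ 1, so such a prefix code exists.

0.890625; yes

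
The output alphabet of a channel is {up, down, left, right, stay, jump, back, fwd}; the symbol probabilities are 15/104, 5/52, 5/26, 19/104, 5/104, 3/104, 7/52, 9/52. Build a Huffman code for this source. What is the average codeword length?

2.875 bits/symbol

Repeatedly combine the two least-probable nodes; the expected code length is the sum of the merged weights.
merge 3/104 + 5/104 → 1/13
merge 1/13 + 5/52 → 9/52
merge 7/52 + 15/104 → 29/104
merge 9/52 + 9/52 → 9/26
merge 19/104 + 5/26 → 3/8
merge 29/104 + 9/26 → 5/8
merge 3/8 + 5/8 → 1
L = 1/13 + 9/52 + 29/104 + 9/26 + 3/8 + 5/8 + 1 = 23/8 = 2.875 bits/symbol.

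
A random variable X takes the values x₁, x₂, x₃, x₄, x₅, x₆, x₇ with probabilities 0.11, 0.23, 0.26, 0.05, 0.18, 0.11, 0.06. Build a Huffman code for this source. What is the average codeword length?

2.62 bits/symbol

Repeatedly combine the two least-probable nodes; the expected code length is the sum of the merged weights.
merge 1/20 + 3/50 → 11/100
merge 11/100 + 11/100 → 11/50
merge 11/100 + 9/50 → 29/100
merge 11/50 + 23/100 → 9/20
merge 13/50 + 29/100 → 11/20
merge 9/20 + 11/20 → 1
L = 11/100 + 11/50 + 29/100 + 9/20 + 11/20 + 1 = 131/50 = 2.62 bits/symbol.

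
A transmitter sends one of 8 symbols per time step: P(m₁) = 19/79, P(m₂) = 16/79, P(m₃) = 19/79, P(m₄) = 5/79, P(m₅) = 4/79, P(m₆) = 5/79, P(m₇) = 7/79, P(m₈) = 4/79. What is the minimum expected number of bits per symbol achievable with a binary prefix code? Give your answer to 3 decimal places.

2.734 bits/symbol

Repeatedly combine the two least-probable nodes; the expected code length is the sum of the merged weights.
merge 4/79 + 4/79 → 8/79
merge 5/79 + 5/79 → 10/79
merge 7/79 + 8/79 → 15/79
merge 10/79 + 15/79 → 25/79
merge 16/79 + 19/79 → 35/79
merge 19/79 + 25/79 → 44/79
merge 35/79 + 44/79 → 1
L = 8/79 + 10/79 + 15/79 + 25/79 + 35/79 + 44/79 + 1 = 216/79 ≈ 2.734 bits/symbol.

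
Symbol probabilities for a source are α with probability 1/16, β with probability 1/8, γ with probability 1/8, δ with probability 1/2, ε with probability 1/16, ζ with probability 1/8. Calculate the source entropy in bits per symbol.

2.125 bits

Each probability is a power of 1/2, so log₂(1/p) is an integer.
H = Σ p·log₂(1/p) = 1/16·4 + 1/8·3 + 1/8·3 + 1/2·1 + 1/16·4 + 1/8·3 = 2.125 bits.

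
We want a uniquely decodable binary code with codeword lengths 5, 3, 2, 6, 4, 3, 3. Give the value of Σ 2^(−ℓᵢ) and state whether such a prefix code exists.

With common denominator 2^6 = 64: Σ 2^(−ℓᵢ) = 2/64 + 8/64 + 16/64 + 1/64 + 4/64 + 8/64 + 8/64 = 47/64 = 0.734375.
Kraft's inequality requires Σ ≤ 1; here Σ = 0.734375 ≤ 1, so such a prefix code exists.

0.734375; yes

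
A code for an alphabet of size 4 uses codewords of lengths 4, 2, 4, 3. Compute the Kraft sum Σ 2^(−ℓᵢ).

0.5

With common denominator 2^4 = 16: Σ 2^(−ℓᵢ) = 1/16 + 4/16 + 1/16 + 2/16 = 8/16 = 0.5.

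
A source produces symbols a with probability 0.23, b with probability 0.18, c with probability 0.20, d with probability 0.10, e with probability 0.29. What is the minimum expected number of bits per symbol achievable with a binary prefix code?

Repeatedly combine the two least-probable nodes; the expected code length is the sum of the merged weights.
merge 1/10 + 9/50 → 7/25
merge 1/5 + 23/100 → 43/100
merge 7/25 + 29/100 → 57/100
merge 43/100 + 57/100 → 1
L = 7/25 + 43/100 + 57/100 + 1 = 57/25 = 2.28 bits/symbol.

2.28 bits/symbol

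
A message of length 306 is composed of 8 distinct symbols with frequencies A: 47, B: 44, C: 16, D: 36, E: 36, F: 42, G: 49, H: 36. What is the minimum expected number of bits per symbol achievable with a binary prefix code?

Probabilities are the counts divided by 306.
Repeatedly combine the two least-probable nodes; the expected code length is the sum of the merged weights.
merge 8/153 + 2/17 → 26/153
merge 2/17 + 2/17 → 4/17
merge 7/51 + 22/153 → 43/153
merge 47/306 + 49/306 → 16/51
merge 26/153 + 4/17 → 62/153
merge 43/153 + 16/51 → 91/153
merge 62/153 + 91/153 → 1
L = 26/153 + 4/17 + 43/153 + 16/51 + 62/153 + 91/153 + 1 = 3 bits/symbol.

3 bits/symbol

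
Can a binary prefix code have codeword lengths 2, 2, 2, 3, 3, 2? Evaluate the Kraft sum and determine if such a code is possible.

1.25; no

With common denominator 2^3 = 8: Σ 2^(−ℓᵢ) = 2/8 + 2/8 + 2/8 + 1/8 + 1/8 + 2/8 = 10/8 = 1.25.
Kraft's inequality requires Σ ≤ 1; here Σ = 1.25 > 1, so no such prefix code exists.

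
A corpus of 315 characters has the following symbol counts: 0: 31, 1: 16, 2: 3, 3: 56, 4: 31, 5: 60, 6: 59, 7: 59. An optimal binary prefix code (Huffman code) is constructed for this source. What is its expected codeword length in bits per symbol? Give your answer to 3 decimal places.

2.841 bits/symbol

Probabilities are the counts divided by 315.
Repeatedly combine the two least-probable nodes; the expected code length is the sum of the merged weights.
merge 1/105 + 16/315 → 19/315
merge 19/315 + 31/315 → 10/63
merge 31/315 + 10/63 → 9/35
merge 8/45 + 59/315 → 23/63
merge 59/315 + 4/21 → 17/45
merge 9/35 + 23/63 → 28/45
merge 17/45 + 28/45 → 1
L = 19/315 + 10/63 + 9/35 + 23/63 + 17/45 + 28/45 + 1 = 179/63 ≈ 2.841 bits/symbol.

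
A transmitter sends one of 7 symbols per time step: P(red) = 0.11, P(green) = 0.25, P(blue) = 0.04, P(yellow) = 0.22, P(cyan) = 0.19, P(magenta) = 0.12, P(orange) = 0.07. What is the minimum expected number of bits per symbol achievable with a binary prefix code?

2.64 bits/symbol

Repeatedly combine the two least-probable nodes; the expected code length is the sum of the merged weights.
merge 1/25 + 7/100 → 11/100
merge 11/100 + 11/100 → 11/50
merge 3/25 + 19/100 → 31/100
merge 11/50 + 11/50 → 11/25
merge 1/4 + 31/100 → 14/25
merge 11/25 + 14/25 → 1
L = 11/100 + 11/50 + 31/100 + 11/25 + 14/25 + 1 = 66/25 = 2.64 bits/symbol.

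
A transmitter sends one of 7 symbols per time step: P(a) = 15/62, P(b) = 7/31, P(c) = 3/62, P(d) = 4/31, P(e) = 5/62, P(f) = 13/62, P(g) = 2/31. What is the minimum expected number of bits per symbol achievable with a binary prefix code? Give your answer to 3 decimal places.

2.629 bits/symbol

Repeatedly combine the two least-probable nodes; the expected code length is the sum of the merged weights.
merge 3/62 + 2/31 → 7/62
merge 5/62 + 7/62 → 6/31
merge 4/31 + 6/31 → 10/31
merge 13/62 + 7/31 → 27/62
merge 15/62 + 10/31 → 35/62
merge 27/62 + 35/62 → 1
L = 7/62 + 6/31 + 10/31 + 27/62 + 35/62 + 1 = 163/62 ≈ 2.629 bits/symbol.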